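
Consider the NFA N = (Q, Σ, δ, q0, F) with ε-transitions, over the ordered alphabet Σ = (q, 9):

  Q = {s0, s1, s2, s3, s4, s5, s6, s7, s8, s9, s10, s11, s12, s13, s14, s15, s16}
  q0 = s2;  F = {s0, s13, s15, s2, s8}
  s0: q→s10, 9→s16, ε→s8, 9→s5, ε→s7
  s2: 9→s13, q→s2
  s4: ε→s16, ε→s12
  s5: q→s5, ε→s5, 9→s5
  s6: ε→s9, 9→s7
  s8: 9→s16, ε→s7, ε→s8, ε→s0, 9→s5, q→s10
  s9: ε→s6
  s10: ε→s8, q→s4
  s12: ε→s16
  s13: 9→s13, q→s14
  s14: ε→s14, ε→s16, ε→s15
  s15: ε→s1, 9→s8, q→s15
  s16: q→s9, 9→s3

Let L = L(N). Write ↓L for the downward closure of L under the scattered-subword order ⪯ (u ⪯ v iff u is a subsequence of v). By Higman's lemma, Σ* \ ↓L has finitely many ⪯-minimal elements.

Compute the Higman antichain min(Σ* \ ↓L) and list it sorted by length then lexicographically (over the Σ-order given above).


min(Σ*\↓L) = [9q99].

|Q|=17, |F|=5, |δ|=34 (16 ε).
min D↑ (5 st, q0=0, F={4}): 0:q→0,9→1 1:q→2,9→1 2:q→2,9→3 3:q→3,9→4 4:q→4,9→4 (ε-aug+det+¬).
'9q99': |S_i|=[16, 15, 14, 11, 6] end={s16,s3,s5,s6,s7,s9} rej; 4/4 del acc.
1 minimals (antichain).


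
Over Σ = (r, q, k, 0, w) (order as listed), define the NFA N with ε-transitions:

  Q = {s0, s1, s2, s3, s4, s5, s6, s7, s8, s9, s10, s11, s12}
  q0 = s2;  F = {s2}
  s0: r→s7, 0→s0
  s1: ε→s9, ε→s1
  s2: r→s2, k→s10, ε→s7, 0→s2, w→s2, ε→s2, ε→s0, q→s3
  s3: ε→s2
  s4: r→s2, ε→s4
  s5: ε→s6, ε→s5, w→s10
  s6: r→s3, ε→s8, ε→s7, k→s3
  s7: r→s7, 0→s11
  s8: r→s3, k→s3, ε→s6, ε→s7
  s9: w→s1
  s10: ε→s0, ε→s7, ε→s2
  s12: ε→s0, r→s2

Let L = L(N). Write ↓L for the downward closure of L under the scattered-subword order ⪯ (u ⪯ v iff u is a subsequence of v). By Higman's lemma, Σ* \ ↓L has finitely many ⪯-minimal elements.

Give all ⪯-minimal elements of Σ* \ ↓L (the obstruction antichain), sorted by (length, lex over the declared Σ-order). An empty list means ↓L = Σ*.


Antichain: [].

|Q|=13, |F|=1, |δ|=34 (17 ε).
min D↑ (1 st, q0=0, F={}): 0:r→0,q→0,k→0,0→0,w→0 [Hopcroft].
L(D↑) = ∅ ⇒ ↓L = Σ*.


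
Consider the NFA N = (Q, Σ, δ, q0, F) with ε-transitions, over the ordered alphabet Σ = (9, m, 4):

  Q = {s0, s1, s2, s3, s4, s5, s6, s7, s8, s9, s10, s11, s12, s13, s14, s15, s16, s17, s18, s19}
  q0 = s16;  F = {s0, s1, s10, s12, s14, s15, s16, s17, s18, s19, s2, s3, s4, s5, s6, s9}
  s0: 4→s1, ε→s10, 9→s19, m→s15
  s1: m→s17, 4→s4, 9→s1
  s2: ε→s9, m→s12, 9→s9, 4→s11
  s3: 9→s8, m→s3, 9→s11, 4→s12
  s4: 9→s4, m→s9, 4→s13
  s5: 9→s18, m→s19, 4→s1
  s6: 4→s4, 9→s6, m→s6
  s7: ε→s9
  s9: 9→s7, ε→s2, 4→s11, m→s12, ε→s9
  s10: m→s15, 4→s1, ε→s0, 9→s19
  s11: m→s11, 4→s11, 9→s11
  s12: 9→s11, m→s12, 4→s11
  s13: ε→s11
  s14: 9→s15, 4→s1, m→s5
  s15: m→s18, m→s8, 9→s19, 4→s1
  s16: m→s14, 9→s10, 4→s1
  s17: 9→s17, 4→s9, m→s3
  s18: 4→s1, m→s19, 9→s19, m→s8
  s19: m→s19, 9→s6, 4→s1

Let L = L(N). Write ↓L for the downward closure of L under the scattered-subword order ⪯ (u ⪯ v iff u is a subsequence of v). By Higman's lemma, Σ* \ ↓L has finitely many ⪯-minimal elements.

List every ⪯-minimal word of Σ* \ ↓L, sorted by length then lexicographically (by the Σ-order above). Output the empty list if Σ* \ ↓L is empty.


A = [444, 4mm9, 99944, mmm944].

|Q|=20, |F|=16, |δ|=61 (7 ε).
min D↑ (15 st, q0=0, F={13}): 0:9→1,m→2,4→3 1:9→4,m→5,4→3 2:9→5,m→6,4→3 3:9→3,m→7,4→8 4:9→9,m→4,4→3 5:9→4,m→10,4→3 6:9→10,m→4,4→3 7:9→7,m→11,4→12 8:9→8,m→12,4→13 9:9→9,m→9,4→8 10:9→4,m→4,4→3 11:9→13,m→11,4→14 12:9→12,m→14,4→13 13:9→13,m→13,4→13 14:9→13,m→14,4→13 [Hopcroft].
'444': |S_i|=[20, 11, 7, 2] end={s11,s13} — reject; 3/3 single-dels accept.
'4mm9': |S_i|=[20, 11, 8, 4, 2] end={s11,s8} rej; 4/4 del acc.
'99944': run [20, 17, 13, 12, 7, 2] end={s11,s13} — reject; 5/5 deletions ∈↓L.
'mmm944': N↓-sim [20, 17, 15, 13, 12, 7, 2] end={s11,s13} ∉↓L; 6/6 deletions ∈↓L.
4 obstructions.


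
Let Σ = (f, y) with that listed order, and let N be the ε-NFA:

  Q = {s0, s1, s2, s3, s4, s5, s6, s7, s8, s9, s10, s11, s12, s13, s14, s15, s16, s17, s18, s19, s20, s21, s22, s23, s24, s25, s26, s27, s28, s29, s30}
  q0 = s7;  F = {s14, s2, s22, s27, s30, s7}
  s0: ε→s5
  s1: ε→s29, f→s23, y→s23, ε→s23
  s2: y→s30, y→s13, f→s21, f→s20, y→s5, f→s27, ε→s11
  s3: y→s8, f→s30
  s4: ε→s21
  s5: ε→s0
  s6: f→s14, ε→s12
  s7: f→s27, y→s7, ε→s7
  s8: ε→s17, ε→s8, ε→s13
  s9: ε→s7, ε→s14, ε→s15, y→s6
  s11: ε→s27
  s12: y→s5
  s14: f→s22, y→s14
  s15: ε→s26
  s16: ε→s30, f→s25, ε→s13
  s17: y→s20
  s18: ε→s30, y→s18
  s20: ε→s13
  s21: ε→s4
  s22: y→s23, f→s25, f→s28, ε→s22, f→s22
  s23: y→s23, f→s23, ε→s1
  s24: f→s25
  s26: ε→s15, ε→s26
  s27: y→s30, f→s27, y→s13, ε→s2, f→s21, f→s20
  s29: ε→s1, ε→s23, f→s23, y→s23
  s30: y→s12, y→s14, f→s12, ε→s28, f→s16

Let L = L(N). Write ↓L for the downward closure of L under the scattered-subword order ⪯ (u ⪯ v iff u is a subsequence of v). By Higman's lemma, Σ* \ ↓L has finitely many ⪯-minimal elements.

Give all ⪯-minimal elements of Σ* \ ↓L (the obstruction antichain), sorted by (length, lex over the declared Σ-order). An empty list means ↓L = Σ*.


|Q|=31, |F|=6, |δ|=67 (29 ε).
min D↑ (6 st, q0=0, F={5}): 0:f→1,y→0 1:f→1,y→2 2:f→2,y→3 3:f→4,y→3 4:f→4,y→5 5:f→5,y→5 (ε-aug+det+¬).
'fyyfy': N↓-sim [20, 19, 13, 10, 6, 3] end={s1,s23,s29} ∉↓L; 5/5 single-dels accept.
1 minimals (antichain).

A = [fyyfy].


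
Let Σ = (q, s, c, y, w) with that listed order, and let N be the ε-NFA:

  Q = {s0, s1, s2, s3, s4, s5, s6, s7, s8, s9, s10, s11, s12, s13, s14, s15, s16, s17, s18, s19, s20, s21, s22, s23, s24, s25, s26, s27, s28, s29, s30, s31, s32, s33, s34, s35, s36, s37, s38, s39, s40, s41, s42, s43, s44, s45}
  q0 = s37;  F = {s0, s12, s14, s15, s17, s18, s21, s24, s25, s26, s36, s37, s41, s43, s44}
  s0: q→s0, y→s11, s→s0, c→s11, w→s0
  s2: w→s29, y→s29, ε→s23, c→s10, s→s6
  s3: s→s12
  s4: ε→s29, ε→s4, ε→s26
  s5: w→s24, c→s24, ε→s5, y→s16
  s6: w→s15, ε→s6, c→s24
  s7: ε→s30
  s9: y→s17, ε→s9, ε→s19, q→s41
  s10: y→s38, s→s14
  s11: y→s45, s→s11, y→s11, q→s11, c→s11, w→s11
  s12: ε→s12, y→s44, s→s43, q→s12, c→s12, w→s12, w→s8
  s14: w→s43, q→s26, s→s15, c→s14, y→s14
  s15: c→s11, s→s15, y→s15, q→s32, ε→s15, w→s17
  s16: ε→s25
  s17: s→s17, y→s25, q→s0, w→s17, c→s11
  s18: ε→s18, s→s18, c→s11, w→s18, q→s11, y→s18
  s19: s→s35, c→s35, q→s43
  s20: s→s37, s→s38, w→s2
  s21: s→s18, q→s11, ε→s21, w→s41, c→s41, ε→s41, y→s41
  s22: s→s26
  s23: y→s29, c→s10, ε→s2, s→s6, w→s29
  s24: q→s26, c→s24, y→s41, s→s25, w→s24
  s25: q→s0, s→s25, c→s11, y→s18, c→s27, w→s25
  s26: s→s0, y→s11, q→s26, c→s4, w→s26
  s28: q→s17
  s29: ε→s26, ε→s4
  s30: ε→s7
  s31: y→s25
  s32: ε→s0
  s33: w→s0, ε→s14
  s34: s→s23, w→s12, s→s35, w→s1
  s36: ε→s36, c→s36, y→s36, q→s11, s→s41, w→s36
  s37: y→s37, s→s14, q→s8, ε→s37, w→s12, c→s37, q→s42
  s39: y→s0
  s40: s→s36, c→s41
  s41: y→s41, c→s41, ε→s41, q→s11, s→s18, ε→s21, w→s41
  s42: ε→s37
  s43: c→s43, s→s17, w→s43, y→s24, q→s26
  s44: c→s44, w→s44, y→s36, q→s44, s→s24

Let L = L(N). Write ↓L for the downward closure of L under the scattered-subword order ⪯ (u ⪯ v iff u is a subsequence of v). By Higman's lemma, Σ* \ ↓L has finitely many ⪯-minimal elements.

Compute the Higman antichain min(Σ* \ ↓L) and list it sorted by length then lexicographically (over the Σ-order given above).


|Q|=46, |F|=15, |δ|=145 (26 ε).
min D↑ (15 st, q0=0, F={8}): 0:q→0,s→1,c→0,y→0,w→2 1:q→3,s→4,c→1,y→1,w→5 2:q→2,s→5,c→2,y→6,w→2 3:q→3,s→7,c→3,y→8,w→3 4:q→7,s→4,c→8,y→4,w→9 5:q→3,s→9,c→5,y→10,w→5 6:q→6,s→10,c→6,y→11,w→6 7:q→7,s→7,c→8,y→8,w→7 8:q→8,s→8,c→8,y→8,w→8 9:q→7,s→9,c→8,y→12,w→9 10:q→3,s→12,c→10,y→13,w→10 11:q→8,s→13,c→11,y→11,w→11 12:q→7,s→12,c→8,y→14,w→12 13:q→8,s→14,c→13,y→13,w→13 14:q→8,s→14,c→8,y→14,w→14 [Hopcroft].
'sqy': N↓-sim [23, 17, 7, 2] end={s11,s45} rej; 3/3 deletions ∈↓L.
'ssc': |S_i|=[23, 17, 9, 3] end={s11,s27,s45} rej; 3/3 single-dels accept.
'wyyq': N↓-sim [23, 18, 14, 6, 2] end={s11,s45} — reject; 4/4 del acc.
3 words, ⪯-incomp.

min(Σ*\↓L) = [sqy, ssc, wyyq].


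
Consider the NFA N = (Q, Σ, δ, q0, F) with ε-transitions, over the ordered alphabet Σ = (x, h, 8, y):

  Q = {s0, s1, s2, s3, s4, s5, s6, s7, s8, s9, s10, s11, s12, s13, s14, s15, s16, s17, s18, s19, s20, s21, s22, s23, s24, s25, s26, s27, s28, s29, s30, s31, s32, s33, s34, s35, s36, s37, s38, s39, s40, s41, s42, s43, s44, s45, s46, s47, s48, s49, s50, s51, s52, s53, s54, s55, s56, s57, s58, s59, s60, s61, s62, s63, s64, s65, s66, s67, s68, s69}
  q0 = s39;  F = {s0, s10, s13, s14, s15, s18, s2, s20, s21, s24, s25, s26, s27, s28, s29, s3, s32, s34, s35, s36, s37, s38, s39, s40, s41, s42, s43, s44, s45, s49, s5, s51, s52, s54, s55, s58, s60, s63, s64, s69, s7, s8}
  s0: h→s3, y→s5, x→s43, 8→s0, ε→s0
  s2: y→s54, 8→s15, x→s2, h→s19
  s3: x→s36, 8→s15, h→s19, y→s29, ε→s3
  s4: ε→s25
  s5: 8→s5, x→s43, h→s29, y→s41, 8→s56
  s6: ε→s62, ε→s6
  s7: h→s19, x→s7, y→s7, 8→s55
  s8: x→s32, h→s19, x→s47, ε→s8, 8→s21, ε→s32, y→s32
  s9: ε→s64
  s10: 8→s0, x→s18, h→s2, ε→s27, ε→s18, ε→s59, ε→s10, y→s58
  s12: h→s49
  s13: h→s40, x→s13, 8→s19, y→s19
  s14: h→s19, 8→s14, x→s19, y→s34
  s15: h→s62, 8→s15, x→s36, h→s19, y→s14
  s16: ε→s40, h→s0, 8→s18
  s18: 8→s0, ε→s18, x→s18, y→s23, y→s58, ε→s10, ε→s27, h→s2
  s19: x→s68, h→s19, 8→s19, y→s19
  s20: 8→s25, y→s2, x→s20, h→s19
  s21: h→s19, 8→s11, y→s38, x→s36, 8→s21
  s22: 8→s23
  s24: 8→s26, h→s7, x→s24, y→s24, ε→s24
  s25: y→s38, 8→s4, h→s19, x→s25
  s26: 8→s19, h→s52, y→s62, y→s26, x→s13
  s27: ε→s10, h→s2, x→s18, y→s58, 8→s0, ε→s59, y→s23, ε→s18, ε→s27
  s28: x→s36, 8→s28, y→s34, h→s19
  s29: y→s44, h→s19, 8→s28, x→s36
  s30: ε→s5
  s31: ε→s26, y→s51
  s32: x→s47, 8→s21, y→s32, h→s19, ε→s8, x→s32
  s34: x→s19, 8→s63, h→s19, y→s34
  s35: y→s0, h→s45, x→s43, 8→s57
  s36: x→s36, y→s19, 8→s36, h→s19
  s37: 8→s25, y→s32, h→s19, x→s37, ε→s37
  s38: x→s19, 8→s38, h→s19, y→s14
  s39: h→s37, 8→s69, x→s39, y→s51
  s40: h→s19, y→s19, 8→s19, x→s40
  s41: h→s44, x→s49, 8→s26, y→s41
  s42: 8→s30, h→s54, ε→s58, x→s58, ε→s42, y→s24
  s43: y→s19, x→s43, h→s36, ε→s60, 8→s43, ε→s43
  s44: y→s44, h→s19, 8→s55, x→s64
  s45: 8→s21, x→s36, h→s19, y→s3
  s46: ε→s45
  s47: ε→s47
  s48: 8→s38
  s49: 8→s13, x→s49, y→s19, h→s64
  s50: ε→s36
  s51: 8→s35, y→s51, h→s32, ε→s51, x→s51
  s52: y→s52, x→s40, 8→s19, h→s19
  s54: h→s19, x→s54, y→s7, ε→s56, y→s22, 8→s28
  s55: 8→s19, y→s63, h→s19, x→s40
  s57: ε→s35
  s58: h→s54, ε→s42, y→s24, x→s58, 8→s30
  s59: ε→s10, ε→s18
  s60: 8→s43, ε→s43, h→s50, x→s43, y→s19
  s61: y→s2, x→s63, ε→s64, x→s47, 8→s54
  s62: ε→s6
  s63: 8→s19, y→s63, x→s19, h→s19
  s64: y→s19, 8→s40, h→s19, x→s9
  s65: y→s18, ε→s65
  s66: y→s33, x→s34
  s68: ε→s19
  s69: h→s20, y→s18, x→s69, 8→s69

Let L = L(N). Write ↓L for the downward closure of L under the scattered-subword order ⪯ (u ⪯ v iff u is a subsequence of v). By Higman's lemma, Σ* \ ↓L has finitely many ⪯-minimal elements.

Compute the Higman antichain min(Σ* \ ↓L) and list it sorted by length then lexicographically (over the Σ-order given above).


min(Σ*\↓L) = [hh, h8yx, y8xy, 8yyy88].

|Q|=70, |F|=42, |δ|=237 (43 ε).
min D↑ (38 st, q0=0, F={4}): 0:x→0,h→1,8→2,y→3 1:x→1,h→4,8→5,y→6 2:x→2,h→7,8→2,y→8 3:x→3,h→6,8→9,y→3 4:x→4,h→4,8→4,y→4 5:x→5,h→4,8→5,y→10 6:x→6,h→4,8→11,y→6 7:x→7,h→4,8→5,y→12 8:x→8,h→12,8→13,y→14 9:x→15,h→16,8→9,y→13 10:x→4,h→4,8→10,y→17 11:x→18,h→4,8→11,y→10 12:x→12,h→4,8→19,y→20 13:x→15,h→21,8→13,y→22 14:x→14,h→20,8→22,y→23 15:x→15,h→18,8→15,y→4 16:x→18,h→4,8→11,y→21 17:x→4,h→4,8→17,y→24 18:x→18,h→4,8→18,y→4 19:x→18,h→4,8→19,y→17 20:x→20,h→4,8→25,y→26 21:x→18,h→4,8→19,y→27 22:x→15,h→27,8→22,y→28 23:x→23,h→26,8→29,y→23 24:x→4,h→4,8→30,y→24 25:x→18,h→4,8→25,y→24 26:x→26,h→4,8→31,y→26 27:x→18,h→4,8→25,y→32 28:x→33,h→32,8→29,y→28 29:x→34,h→35,8→4,y→29 30:x→4,h→4,8→4,y→30 31:x→36,h→4,8→4,y→30 32:x→37,h→4,8→31,y→32 33:x→33,h→37,8→34,y→4 34:x→34,h→36,8→4,y→4 35:x→36,h→4,8→4,y→35 36:x→36,h→4,8→4,y→4 37:x→37,h→4,8→36,y→4 [Hopcroft].
'hh': |S_i|=[57, 36, 4] end={s19,s6,s62,s68} ∉↓L; 2/2 deletions ∈↓L.
'h8yx': N↓-sim [57, 36, 18, 6, 2] end={s19,s68} — reject; 4/4 deletions ∈↓L.
'y8xy': run [57, 51, 36, 11, 2] end={s19,s68} — reject; 4/4 deletions ∈↓L.
'8yyy88': |S_i|=[57, 51, 42, 33, 20, 11, 2] end={s19,s68} — reject; 6/6 deletions ∈↓L.
4 words, ⪯-incomp.


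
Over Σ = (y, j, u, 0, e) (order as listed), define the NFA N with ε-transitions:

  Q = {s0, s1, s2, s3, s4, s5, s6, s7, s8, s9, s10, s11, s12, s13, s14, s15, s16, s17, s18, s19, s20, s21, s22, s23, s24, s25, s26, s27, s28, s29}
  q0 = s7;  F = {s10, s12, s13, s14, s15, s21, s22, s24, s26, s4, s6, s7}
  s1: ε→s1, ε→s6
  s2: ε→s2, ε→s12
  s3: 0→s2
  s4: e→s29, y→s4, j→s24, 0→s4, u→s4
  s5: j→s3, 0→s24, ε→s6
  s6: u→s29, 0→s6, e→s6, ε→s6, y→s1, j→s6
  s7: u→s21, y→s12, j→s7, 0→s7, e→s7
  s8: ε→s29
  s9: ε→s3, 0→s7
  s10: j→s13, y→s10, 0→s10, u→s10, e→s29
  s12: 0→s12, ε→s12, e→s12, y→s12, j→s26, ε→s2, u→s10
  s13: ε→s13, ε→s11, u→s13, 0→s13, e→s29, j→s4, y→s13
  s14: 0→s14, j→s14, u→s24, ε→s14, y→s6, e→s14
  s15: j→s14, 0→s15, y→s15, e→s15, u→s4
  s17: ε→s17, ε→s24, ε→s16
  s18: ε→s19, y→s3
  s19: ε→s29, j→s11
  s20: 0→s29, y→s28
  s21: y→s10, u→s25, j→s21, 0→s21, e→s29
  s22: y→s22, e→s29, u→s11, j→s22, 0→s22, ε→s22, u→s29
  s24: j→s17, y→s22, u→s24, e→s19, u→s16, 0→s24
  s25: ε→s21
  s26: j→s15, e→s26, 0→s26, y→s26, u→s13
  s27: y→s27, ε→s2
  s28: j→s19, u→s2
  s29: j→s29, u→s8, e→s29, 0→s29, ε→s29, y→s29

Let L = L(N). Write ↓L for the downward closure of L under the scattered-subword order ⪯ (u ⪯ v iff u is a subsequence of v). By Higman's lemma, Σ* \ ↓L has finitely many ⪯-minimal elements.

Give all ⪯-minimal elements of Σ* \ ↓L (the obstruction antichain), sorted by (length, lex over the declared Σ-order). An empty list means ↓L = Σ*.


|Q|=30, |F|=12, |δ|=100 (22 ε).
min D↑ (13 st, q0=0, F={5}): 0:y→1,j→0,u→2,0→0,e→0 1:y→1,j→3,u→4,0→1,e→1 2:y→4,j→2,u→2,0→2,e→5 3:y→3,j→6,u→7,0→3,e→3 4:y→4,j→7,u→4,0→4,e→5 5:y→5,j→5,u→5,0→5,e→5 6:y→6,j→8,u→9,0→6,e→6 7:y→7,j→9,u→7,0→7,e→5 8:y→10,j→8,u→11,0→8,e→8 9:y→9,j→11,u→9,0→9,e→5 10:y→10,j→10,u→5,0→10,e→10 11:y→12,j→11,u→11,0→11,e→5 12:y→12,j→12,u→5,0→12,e→5 (ε-aug+det+¬).
'ue': run [21, 13, 4] end={s11,s19,s29,s8} — reject; 2/2 deletions ∈↓L.
'yjjjyu': N↓-sim [21, 18, 15, 13, 11, 6, 3] end={s11,s29,s8} ∉↓L; 6/6 single-dels accept.
2 minimals (antichain).

Antichain: [ue, yjjjyu].


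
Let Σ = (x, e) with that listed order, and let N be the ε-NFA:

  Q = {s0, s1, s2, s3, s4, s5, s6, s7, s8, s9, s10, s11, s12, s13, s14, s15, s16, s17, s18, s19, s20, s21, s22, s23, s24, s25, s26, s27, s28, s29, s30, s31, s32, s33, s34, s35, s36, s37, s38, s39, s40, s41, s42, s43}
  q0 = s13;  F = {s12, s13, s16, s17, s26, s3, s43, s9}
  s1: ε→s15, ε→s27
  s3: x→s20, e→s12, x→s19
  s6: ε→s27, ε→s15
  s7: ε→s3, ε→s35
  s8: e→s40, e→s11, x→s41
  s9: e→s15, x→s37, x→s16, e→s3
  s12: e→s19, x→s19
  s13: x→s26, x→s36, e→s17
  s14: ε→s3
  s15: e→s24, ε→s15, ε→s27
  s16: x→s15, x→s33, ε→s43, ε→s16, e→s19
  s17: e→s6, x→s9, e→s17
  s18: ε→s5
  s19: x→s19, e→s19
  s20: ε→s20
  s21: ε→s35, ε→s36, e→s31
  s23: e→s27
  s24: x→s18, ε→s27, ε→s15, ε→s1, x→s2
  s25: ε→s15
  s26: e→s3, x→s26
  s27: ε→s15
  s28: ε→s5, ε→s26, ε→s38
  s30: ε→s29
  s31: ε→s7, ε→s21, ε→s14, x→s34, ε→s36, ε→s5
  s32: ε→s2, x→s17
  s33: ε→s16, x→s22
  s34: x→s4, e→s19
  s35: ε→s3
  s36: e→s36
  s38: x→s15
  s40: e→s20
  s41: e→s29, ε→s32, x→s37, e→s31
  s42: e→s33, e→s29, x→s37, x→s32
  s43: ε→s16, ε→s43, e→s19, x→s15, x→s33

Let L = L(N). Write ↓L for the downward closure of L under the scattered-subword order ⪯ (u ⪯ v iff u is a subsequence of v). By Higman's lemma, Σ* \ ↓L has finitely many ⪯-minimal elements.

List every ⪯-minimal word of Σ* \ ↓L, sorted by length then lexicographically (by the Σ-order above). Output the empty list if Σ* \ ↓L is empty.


|Q|=44, |F|=8, |δ|=83 (35 ε).
min D↑ (8 st, q0=0, F={5}): 0:x→1,e→2 1:x→1,e→3 2:x→4,e→2 3:x→5,e→6 4:x→7,e→3 5:x→5,e→5 6:x→5,e→5 7:x→7,e→5.
'xex': run [22, 19, 12, 5] end={s18,s19,s2,s20,s5} rej; 3/3 del acc.
'xeee': N↓-sim [22, 19, 12, 10, 9] end={s1,s15,s18,s19,s2,s24,s27,s36,s5} ∉↓L; 4/4 deletions ∈↓L.
'exxe': |S_i|=[22, 20, 17, 14, 8] end={s1,s15,s18,s19,s2,s24,s27,s5} rej; 4/4 deletions ∈↓L.
3 words, ⪯-incomp.

min(Σ*\↓L) = [xex, xeee, exxe].


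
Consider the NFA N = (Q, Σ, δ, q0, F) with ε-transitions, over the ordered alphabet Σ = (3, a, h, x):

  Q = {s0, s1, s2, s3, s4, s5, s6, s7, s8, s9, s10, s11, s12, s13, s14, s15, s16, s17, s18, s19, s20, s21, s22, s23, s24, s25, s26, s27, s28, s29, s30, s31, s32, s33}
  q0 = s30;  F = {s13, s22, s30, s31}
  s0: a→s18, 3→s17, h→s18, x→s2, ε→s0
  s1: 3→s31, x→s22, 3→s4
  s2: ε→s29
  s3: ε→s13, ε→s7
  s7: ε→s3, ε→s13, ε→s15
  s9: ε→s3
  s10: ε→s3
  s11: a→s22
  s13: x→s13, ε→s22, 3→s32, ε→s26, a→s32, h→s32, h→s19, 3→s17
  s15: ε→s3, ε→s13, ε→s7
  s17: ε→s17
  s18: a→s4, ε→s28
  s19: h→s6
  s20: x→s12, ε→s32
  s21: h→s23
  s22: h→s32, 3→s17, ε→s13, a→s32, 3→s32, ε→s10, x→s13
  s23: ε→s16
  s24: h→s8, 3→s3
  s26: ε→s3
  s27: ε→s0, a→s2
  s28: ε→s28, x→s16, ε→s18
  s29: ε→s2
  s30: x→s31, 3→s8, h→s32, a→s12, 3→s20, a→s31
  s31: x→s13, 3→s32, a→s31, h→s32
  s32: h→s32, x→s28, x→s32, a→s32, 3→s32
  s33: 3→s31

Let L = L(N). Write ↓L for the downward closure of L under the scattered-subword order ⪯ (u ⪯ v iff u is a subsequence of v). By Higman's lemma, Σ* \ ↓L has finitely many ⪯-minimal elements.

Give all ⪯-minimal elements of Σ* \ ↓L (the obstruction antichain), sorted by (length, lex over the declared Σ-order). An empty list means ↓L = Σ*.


A = [3, h, axa, xxa].

|Q|=34, |F|=4, |δ|=68 (25 ε).
min D↑ (4 st, q0=0, F={1}): 0:3→1,a→2,h→1,x→2 1:3→1,a→1,h→1,x→1 2:3→1,a→2,h→1,x→3 3:3→1,a→1,h→1,x→3.
'3': N↓-sim [20, 9] end={s12,s16,s17,s18,s20,s28,s32,s4,s8} rej; 1/1 single-dels accept.
'h': N↓-sim [20, 7] end={s16,s18,s19,s28,s32,s4,s6} rej; 1/1 del acc.
'axa': N↓-sim [20, 17, 15, 5] end={s16,s18,s28,s32,s4} rej; 3/3 single-dels accept.
'xxa': N↓-sim [20, 17, 15, 5] end={s16,s18,s28,s32,s4} ∉↓L; 3/3 single-dels accept.
4 minimals (antichain).


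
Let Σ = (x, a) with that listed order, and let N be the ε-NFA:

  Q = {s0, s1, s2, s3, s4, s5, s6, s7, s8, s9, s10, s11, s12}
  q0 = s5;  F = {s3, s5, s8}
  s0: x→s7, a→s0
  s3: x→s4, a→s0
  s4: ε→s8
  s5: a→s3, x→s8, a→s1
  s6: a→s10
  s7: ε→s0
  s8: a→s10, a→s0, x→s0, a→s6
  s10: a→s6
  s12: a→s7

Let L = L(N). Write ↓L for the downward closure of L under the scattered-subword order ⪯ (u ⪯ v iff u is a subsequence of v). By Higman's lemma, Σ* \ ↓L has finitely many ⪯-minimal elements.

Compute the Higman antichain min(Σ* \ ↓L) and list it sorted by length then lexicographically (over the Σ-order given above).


A = [xx, xa, aa].

|Q|=13, |F|=3, |δ|=16 (2 ε).
min D↑ (4 st, q0=0, F={3}): 0:x→1,a→2 1:x→3,a→3 2:x→1,a→3 3:x→3,a→3.
'xx': run [9, 6, 2] end={s0,s7} — reject; 2/2 deletions ∈↓L.
'xa': N↓-sim [9, 6, 4] end={s0,s10,s6,s7} ∉↓L; 2/2 del acc.
'aa': N↓-sim [9, 8, 4] end={s0,s10,s6,s7} ∉↓L; 2/2 del acc.
3 words, ⪯-incomp.


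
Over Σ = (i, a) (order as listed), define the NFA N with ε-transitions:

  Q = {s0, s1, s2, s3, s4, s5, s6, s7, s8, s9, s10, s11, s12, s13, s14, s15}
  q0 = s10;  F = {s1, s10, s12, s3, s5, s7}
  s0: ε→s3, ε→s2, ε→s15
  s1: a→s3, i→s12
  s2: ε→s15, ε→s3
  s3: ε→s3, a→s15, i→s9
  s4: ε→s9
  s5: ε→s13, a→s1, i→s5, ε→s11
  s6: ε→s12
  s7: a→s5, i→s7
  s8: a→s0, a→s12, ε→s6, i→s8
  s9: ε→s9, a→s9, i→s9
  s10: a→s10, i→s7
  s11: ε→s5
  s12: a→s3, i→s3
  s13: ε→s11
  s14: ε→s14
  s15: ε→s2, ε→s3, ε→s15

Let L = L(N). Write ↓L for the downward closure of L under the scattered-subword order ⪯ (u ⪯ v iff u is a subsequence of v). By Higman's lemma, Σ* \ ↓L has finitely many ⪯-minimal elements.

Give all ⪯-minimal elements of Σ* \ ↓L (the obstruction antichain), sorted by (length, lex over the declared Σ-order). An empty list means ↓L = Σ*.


min(Σ*\↓L) = [iaaai, iaaiii].

|Q|=16, |F|=6, |δ|=35 (18 ε).
min D↑ (7 st, q0=0, F={6}): 0:i→1,a→0 1:i→1,a→2 2:i→2,a→3 3:i→4,a→5 4:i→5,a→5 5:i→6,a→5 6:i→6,a→6.
'iaaai': run [11, 10, 9, 6, 4, 1] end={s9} — reject; 5/5 deletions ∈↓L.
'iaaiii': |S_i|=[11, 10, 9, 6, 5, 4, 1] end={s9} — reject; 6/6 deletions ∈↓L.
2 minimals (antichain).


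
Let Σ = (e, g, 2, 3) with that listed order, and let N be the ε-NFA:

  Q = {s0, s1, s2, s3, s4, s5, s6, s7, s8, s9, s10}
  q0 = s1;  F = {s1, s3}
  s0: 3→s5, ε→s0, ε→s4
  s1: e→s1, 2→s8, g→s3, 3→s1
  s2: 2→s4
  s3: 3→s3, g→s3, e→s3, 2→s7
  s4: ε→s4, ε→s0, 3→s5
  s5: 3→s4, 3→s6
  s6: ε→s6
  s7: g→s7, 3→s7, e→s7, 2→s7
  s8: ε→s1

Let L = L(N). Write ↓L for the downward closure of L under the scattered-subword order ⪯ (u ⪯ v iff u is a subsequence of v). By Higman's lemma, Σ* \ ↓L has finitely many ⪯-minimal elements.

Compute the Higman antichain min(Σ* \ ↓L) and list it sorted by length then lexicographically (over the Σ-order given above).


|Q|=11, |F|=2, |δ|=23 (6 ε).
min D↑ (3 st, q0=0, F={2}): 0:e→0,g→1,2→0,3→0 1:e→1,g→1,2→2,3→1 2:e→2,g→2,2→2,3→2 (ε-aug+det+¬).
'g2': run [4, 2, 1] end={s7} — reject; 2/2 del acc.
1 words, ⪯-incomp.

A = [g2].


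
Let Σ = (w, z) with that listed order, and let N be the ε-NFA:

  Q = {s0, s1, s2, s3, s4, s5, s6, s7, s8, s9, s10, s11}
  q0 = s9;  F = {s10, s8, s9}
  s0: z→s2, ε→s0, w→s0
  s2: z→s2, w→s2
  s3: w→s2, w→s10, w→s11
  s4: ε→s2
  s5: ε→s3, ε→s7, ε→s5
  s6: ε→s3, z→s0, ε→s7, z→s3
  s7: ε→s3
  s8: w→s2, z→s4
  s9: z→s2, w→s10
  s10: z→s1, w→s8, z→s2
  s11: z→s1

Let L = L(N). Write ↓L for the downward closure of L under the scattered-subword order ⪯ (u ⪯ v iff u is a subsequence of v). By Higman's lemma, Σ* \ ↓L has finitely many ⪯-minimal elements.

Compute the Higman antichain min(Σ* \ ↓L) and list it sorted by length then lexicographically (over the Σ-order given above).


|Q|=12, |F|=3, |δ|=25 (8 ε).
min D↑ (4 st, q0=0, F={2}): 0:w→1,z→2 1:w→3,z→2 2:w→2,z→2 3:w→2,z→2 [Hopcroft].
'z': N↓-sim [6, 3] end={s1,s2,s4} rej; 1/1 del acc.
'www': N↓-sim [6, 5, 3, 1] end={s2} rej; 3/3 del acc.
2 words, ⪯-incomp.

min(Σ*\↓L) = [z, www].


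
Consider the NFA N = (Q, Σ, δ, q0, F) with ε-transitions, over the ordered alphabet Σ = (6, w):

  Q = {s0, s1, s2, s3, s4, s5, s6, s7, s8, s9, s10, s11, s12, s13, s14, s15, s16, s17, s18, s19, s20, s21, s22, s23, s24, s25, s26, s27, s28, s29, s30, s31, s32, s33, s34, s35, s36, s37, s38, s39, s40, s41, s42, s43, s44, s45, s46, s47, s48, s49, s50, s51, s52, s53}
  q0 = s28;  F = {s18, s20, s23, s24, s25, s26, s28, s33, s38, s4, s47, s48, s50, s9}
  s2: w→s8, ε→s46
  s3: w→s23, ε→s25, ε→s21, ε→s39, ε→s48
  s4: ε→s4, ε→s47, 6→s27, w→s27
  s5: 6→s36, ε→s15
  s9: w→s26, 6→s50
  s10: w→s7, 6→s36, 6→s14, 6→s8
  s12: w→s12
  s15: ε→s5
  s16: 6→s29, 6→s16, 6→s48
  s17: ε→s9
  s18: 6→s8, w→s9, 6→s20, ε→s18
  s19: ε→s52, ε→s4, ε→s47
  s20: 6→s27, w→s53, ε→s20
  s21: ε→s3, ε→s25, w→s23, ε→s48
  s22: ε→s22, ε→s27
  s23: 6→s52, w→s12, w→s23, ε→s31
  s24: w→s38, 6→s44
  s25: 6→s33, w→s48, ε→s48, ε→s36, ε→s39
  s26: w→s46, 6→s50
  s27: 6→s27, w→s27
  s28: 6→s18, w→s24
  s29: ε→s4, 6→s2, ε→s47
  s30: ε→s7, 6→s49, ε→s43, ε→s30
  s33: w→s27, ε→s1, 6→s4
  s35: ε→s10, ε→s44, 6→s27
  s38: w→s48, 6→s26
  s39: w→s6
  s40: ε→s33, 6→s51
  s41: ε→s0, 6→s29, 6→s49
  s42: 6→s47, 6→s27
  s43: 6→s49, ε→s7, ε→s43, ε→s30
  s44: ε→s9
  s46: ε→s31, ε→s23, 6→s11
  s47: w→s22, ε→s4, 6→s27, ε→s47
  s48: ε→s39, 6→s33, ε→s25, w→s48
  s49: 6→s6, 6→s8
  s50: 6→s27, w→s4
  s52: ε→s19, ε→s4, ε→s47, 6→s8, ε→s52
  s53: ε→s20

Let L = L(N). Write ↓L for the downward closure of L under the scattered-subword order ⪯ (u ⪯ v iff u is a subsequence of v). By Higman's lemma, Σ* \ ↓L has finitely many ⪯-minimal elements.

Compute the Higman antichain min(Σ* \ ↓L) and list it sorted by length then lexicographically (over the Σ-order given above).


|Q|=54, |F|=14, |δ|=107 (49 ε).
min D↑ (13 st, q0=0, F={6}): 0:6→1,w→2 1:6→3,w→4 2:6→4,w→5 3:6→6,w→3 4:6→7,w→8 5:6→8,w→9 6:6→6,w→6 7:6→6,w→10 8:6→7,w→11 9:6→12,w→9 10:6→6,w→6 11:6→10,w→11 12:6→10,w→6.
'666': N↓-sim [29, 21, 11, 2] end={s27,s8} ∉↓L; 3/3 deletions ∈↓L.
'6w6ww': run [29, 21, 17, 9, 4, 2] end={s22,s27} ∉↓L; 5/5 deletions ∈↓L.
'w66ww': |S_i|=[29, 27, 18, 9, 4, 2] end={s22,s27} — reject; 5/5 single-dels accept.
'www6w': run [29, 27, 24, 21, 10, 2] end={s22,s27} — reject; 5/5 del acc.
4 obstructions.

min(Σ*\↓L) = [666, 6w6ww, w66ww, www6w].


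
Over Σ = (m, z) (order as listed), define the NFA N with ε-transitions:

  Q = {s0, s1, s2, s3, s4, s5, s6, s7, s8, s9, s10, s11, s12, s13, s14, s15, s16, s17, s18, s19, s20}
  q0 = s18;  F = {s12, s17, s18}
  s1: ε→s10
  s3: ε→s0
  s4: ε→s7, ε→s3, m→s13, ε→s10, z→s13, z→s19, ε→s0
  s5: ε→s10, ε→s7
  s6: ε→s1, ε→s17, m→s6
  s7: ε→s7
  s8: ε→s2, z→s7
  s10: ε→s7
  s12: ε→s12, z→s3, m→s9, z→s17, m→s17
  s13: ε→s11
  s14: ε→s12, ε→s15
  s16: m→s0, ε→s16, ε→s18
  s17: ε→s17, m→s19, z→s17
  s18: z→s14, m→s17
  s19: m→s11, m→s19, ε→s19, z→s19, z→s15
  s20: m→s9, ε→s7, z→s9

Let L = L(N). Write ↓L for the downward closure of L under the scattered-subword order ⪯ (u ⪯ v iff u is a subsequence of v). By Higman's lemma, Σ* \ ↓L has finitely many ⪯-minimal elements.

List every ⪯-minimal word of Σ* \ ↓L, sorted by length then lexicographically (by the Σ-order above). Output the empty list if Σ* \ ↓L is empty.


min(Σ*\↓L) = [mm, zzm].

|Q|=21, |F|=3, |δ|=42 (22 ε).
min D↑ (4 st, q0=0, F={3}): 0:m→1,z→2 1:m→3,z→1 2:m→1,z→1 3:m→3,z→3 (ε-aug+det+¬).
'mm': N↓-sim [10, 5, 3] end={s11,s15,s19} ∉↓L; 2/2 single-dels accept.
'zzm': N↓-sim [10, 9, 6, 3] end={s11,s15,s19} ∉↓L; 3/3 del acc.
2 minimals (antichain).


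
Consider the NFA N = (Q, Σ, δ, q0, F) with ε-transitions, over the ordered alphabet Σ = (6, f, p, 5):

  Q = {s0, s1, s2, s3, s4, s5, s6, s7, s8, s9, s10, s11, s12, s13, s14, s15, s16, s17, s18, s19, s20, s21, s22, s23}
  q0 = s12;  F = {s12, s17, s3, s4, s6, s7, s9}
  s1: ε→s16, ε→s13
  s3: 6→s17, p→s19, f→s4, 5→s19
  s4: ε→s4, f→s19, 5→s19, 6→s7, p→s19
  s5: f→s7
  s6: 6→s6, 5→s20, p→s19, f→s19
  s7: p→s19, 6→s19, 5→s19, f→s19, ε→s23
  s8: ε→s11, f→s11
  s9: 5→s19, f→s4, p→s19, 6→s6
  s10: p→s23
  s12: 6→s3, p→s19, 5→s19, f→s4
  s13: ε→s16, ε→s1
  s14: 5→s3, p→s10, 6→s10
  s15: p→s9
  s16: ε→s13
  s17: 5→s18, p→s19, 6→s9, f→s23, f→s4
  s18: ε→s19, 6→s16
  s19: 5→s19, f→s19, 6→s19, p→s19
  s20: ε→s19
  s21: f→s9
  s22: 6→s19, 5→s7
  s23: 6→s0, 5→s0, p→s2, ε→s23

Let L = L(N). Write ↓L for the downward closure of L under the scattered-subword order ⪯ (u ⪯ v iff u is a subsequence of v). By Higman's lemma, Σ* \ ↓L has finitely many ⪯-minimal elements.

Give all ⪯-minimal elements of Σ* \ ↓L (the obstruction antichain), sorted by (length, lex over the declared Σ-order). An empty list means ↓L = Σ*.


Antichain: [p, 5, ff, f66, 6666f].

|Q|=24, |F|=7, |δ|=58 (11 ε).
min D↑ (8 st, q0=0, F={3}): 0:6→1,f→2,p→3,5→3 1:6→4,f→2,p→3,5→3 2:6→5,f→3,p→3,5→3 3:6→3,f→3,p→3,5→3 4:6→6,f→2,p→3,5→3 5:6→3,f→3,p→3,5→3 6:6→7,f→2,p→3,5→3 7:6→7,f→3,p→3,5→3 [Hopcroft].
'p': |S_i|=[16, 2] end={s19,s2} ∉↓L; 1/1 single-dels accept.
'5': N↓-sim [16, 7] end={s0,s1,s13,s16,s18,s19,s20} rej; 1/1 single-dels accept.
'ff': N↓-sim [16, 6, 1] end={s19} ∉↓L; 2/2 del acc.
'f66': run [16, 6, 5, 2] end={s0,s19} ∉↓L; 3/3 deletions ∈↓L.
'6666f': |S_i|=[16, 15, 14, 12, 7, 1] end={s19} rej; 5/5 del acc.
5 minimals (antichain).


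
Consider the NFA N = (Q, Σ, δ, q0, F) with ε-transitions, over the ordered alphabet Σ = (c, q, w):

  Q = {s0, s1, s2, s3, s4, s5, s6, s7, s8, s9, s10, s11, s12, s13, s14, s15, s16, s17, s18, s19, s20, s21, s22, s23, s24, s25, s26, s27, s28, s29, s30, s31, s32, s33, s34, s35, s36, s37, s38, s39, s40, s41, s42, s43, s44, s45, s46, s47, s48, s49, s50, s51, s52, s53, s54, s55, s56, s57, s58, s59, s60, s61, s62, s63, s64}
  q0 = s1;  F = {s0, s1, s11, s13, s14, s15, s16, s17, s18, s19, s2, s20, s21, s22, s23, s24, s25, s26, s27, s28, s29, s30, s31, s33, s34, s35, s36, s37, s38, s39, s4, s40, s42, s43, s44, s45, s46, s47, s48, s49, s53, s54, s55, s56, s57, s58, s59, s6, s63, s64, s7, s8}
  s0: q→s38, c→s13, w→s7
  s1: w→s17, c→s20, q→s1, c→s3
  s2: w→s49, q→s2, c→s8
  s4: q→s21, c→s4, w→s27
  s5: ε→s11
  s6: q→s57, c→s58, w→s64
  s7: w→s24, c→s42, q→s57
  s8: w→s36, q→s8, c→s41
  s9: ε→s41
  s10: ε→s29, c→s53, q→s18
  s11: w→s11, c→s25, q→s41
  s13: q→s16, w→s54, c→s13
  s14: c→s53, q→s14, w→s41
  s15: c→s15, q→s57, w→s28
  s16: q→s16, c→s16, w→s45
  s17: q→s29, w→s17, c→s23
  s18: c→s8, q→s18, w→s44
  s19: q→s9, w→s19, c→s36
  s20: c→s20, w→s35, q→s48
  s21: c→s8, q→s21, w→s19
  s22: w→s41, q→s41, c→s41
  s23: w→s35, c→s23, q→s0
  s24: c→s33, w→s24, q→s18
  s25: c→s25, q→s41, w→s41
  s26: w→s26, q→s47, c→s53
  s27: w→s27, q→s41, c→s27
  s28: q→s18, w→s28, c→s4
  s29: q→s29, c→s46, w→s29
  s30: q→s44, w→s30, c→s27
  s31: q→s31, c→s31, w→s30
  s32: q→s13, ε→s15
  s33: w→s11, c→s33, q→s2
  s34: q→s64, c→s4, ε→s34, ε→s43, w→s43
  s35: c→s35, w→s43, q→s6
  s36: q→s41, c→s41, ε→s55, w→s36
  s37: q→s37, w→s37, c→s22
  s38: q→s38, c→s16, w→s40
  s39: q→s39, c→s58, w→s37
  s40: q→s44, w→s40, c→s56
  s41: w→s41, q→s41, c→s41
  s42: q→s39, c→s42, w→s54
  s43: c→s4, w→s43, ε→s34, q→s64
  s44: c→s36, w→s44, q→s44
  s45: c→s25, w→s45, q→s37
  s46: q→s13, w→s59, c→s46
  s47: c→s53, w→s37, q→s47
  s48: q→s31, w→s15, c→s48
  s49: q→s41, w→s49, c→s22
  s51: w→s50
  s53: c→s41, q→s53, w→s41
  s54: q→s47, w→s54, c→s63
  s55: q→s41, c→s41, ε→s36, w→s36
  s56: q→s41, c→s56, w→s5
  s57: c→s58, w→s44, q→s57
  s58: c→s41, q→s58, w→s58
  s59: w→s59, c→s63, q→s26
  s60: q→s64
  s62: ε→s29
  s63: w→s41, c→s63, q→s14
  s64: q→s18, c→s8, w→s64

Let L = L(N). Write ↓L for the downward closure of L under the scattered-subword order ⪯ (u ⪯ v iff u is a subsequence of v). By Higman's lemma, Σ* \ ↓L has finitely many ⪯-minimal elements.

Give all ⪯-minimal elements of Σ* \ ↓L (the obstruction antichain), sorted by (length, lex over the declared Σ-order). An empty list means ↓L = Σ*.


|Q|=65, |F|=52, |δ|=175 (10 ε).
min D↑ (51 st, q0=0, F={26}): 0:c→1,q→0,w→2 1:c→1,q→3,w→4 2:c→5,q→6,w→2 3:c→3,q→7,w→8 4:c→4,q→9,w→10 5:c→5,q→11,w→4 6:c→12,q→6,w→6 7:c→7,q→7,w→13 8:c→8,q→14,w→15 9:c→16,q→14,w→17 10:c→18,q→17,w→10 11:c→19,q→20,w→21 12:c→12,q→19,w→22 13:c→23,q→24,w→13 14:c→16,q→14,w→24 15:c→18,q→25,w→15 16:c→26,q→16,w→16 17:c→27,q→25,w→17 18:c→18,q→28,w→23 19:c→19,q→29,w→30 20:c→29,q→20,w→31 21:c→32,q→14,w→33 22:c→34,q→35,w→22 23:c→23,q→26,w→23 24:c→36,q→24,w→24 25:c→27,q→25,w→24 26:c→26,q→26,w→26 27:c→26,q→27,w→36 28:c→27,q→28,w→37 29:c→29,q→29,w→38 30:c→34,q→39,w→30 31:c→40,q→24,w→31 32:c→32,q→41,w→30 33:c→42,q→25,w→33 34:c→34,q→43,w→26 35:c→44,q→39,w→35 36:c→26,q→26,w→36 37:c→36,q→26,w→37 38:c→45,q→46,w→38 39:c→44,q→39,w→46 40:c→40,q→26,w→47 41:c→16,q→41,w→46 42:c→42,q→48,w→47 43:c→44,q→43,w→26 44:c→26,q→44,w→26 45:c→45,q→26,w→26 46:c→49,q→46,w→46 47:c→45,q→26,w→47 48:c→27,q→48,w→50 49:c→26,q→26,w→26 50:c→49,q→26,w→50.
'cwqcc': run [56, 53, 43, 22, 7, 1] end={s41} — reject; 5/5 del acc.
'cqqwcq': run [56, 53, 45, 30, 18, 9, 1] end={s41} ∉↓L; 6/6 del acc.
'cwwcwq': |S_i|=[56, 53, 43, 36, 20, 11, 2] end={s41,s9} — reject; 6/6 single-dels accept.
'wqcwcw': N↓-sim [56, 51, 41, 27, 18, 6, 1] end={s41} — reject; 6/6 single-dels accept.
4 minimals (antichain).

A = [cwqcc, cqqwcq, cwwcwq, wqcwcw].


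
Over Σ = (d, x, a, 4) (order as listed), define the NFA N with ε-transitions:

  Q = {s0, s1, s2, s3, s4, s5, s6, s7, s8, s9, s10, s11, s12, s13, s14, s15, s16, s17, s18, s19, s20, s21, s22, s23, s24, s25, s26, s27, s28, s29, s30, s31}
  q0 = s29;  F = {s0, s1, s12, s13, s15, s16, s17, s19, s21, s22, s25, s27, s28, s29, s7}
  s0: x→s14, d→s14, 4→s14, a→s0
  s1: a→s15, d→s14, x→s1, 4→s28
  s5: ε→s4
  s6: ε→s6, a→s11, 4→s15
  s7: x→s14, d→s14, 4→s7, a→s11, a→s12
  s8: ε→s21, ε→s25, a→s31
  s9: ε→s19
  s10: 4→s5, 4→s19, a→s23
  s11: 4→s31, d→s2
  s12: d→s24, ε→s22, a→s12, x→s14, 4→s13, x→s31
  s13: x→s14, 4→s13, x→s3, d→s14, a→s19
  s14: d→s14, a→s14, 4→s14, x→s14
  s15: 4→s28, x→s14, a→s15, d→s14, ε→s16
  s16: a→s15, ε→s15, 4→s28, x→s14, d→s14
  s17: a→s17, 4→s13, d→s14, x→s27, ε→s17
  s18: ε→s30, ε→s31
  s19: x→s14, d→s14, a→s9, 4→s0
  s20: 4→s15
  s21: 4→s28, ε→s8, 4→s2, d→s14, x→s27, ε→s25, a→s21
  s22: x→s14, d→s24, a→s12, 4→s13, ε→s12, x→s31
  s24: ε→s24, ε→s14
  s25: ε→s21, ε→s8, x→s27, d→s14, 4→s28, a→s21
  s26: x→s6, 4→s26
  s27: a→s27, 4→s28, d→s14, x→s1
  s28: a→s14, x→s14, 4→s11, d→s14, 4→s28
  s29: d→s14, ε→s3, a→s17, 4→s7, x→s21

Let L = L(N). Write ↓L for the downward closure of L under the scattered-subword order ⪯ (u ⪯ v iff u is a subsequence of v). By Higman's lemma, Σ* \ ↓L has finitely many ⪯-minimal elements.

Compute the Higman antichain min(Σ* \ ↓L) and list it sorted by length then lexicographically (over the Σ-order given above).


|Q|=32, |F|=15, |δ|=100 (19 ε).
min D↑ (13 st, q0=0, F={1}): 0:d→1,x→2,a→3,4→4 1:d→1,x→1,a→1,4→1 2:d→1,x→5,a→2,4→6 3:d→1,x→5,a→3,4→7 4:d→1,x→1,a→8,4→4 5:d→1,x→9,a→5,4→6 6:d→1,x→1,a→1,4→6 7:d→1,x→1,a→10,4→7 8:d→1,x→1,a→8,4→7 9:d→1,x→9,a→11,4→6 10:d→1,x→1,a→10,4→12 11:d→1,x→1,a→11,4→6 12:d→1,x→1,a→12,4→1 [Hopcroft].
'd': |S_i|=[23, 3] end={s14,s2,s24} ∉↓L; 1/1 single-dels accept.
'4x': N↓-sim [23, 14, 3] end={s14,s3,s31} ∉↓L; 2/2 single-dels accept.
'x4a': run [23, 13, 5, 1] end={s14} rej; 3/3 single-dels accept.
'xxxax': N↓-sim [23, 13, 9, 8, 7, 1] end={s14} ∉↓L; 5/5 single-dels accept.
'axxax': N↓-sim [23, 21, 10, 8, 7, 1] end={s14} ∉↓L; 5/5 del acc.
'a4a44': |S_i|=[23, 21, 10, 4, 2, 1] end={s14} — reject; 5/5 deletions ∈↓L.
6 words, ⪯-incomp.

Antichain: [d, 4x, x4a, xxxax, axxax, a4a44].


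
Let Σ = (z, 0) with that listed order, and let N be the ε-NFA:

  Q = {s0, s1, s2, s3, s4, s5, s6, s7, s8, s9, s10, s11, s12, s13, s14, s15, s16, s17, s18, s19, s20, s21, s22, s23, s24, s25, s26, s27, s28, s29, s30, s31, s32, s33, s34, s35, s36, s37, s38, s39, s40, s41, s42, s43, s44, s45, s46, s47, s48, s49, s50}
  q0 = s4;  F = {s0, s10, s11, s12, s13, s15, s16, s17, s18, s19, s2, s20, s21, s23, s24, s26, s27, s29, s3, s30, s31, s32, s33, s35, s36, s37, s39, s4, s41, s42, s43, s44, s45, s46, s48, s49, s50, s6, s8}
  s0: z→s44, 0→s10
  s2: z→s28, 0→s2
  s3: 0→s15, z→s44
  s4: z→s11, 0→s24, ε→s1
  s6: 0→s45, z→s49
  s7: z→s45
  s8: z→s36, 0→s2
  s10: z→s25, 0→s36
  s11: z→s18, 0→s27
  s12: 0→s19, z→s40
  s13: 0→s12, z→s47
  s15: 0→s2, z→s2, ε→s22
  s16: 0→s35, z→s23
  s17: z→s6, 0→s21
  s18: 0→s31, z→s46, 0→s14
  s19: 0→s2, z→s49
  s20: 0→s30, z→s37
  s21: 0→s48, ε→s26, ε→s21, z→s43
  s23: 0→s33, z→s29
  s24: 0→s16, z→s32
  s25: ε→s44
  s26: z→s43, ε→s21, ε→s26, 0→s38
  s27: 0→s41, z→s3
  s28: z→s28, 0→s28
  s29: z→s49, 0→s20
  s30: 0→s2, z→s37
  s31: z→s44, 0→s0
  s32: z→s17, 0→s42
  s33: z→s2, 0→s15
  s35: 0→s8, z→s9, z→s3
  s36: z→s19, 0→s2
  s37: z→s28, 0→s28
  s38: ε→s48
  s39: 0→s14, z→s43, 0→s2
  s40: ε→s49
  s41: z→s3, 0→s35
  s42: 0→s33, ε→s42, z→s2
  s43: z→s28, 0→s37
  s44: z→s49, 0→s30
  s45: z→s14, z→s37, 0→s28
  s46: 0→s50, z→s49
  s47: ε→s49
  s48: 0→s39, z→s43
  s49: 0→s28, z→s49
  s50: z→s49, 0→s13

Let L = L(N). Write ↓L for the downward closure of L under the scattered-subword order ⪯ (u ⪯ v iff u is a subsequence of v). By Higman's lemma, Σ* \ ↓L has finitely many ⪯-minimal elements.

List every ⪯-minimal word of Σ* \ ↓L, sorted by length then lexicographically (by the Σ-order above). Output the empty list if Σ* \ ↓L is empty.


A = [zzzz0, 0z0zz, z0z00z, 0zzz00, 00zzz0, 00000z].

|Q|=51, |F|=39, |δ|=96 (11 ε).
min D↑ (39 st, q0=0, F={26}): 0:z→1,0→2 1:z→3,0→4 2:z→5,0→6 3:z→7,0→8 4:z→9,0→10 5:z→11,0→12 6:z→13,0→14 7:z→15,0→16 8:z→17,0→18 9:z→17,0→19 10:z→9,0→14 11:z→20,0→21 12:z→22,0→23 13:z→24,0→23 14:z→9,0→25 15:z→15,0→26 16:z→15,0→27 17:z→15,0→28 18:z→17,0→29 19:z→22,0→22 20:z→15,0→30 21:z→31,0→32 22:z→26,0→22 23:z→22,0→19 24:z→15,0→33 25:z→34,0→22 26:z→26,0→26 27:z→15,0→35 28:z→36,0→22 29:z→17,0→34 30:z→36,0→26 31:z→26,0→36 32:z→31,0→37 33:z→36,0→28 34:z→38,0→22 35:z→15,0→38 36:z→26,0→26 37:z→31,0→22 38:z→15,0→22 [Hopcroft].
'zzzz0': |S_i|=[48, 44, 35, 18, 6, 1] end={s28} — reject; 5/5 deletions ∈↓L.
'0z0zz': N↓-sim [48, 43, 31, 17, 5, 1] end={s28} — reject; 5/5 del acc.
'z0z00z': |S_i|=[48, 44, 36, 17, 6, 2, 1] end={s28} ∉↓L; 6/6 del acc.
'0zzz00': N↓-sim [48, 43, 31, 19, 7, 4, 1] end={s28} — reject; 6/6 deletions ∈↓L.
'00zzz0': N↓-sim [48, 43, 36, 21, 9, 3, 1] end={s28} rej; 6/6 del acc.
'00000z': N↓-sim [48, 43, 36, 25, 13, 4, 1] end={s28} — reject; 6/6 deletions ∈↓L.
6 words, ⪯-incomp.
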